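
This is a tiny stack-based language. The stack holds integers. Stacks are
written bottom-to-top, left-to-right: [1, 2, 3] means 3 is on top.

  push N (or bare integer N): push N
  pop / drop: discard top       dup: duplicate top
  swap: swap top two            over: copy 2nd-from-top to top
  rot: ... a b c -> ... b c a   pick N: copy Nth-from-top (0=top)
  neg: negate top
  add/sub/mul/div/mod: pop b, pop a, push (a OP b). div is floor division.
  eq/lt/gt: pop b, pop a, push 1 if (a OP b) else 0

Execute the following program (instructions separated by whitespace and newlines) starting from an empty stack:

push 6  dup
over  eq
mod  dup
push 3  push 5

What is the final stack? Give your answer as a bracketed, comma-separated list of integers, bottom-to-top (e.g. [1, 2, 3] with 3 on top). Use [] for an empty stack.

After 'push 6': [6]
After 'dup': [6, 6]
After 'over': [6, 6, 6]
After 'eq': [6, 1]
After 'mod': [0]
After 'dup': [0, 0]
After 'push 3': [0, 0, 3]
After 'push 5': [0, 0, 3, 5]

Answer: [0, 0, 3, 5]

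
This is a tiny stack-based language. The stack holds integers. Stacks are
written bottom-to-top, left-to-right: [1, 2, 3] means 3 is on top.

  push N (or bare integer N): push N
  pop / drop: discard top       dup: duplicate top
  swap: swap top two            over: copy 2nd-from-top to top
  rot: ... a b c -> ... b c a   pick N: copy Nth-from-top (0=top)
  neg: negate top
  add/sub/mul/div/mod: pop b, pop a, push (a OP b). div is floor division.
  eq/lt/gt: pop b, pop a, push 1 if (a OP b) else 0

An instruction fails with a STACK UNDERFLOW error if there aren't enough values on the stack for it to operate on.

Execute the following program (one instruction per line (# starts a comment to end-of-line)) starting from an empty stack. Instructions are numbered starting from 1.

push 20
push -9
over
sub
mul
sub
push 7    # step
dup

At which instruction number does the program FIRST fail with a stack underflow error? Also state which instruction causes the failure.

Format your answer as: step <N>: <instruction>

Answer: step 6: sub

Derivation:
Step 1 ('push 20'): stack = [20], depth = 1
Step 2 ('push -9'): stack = [20, -9], depth = 2
Step 3 ('over'): stack = [20, -9, 20], depth = 3
Step 4 ('sub'): stack = [20, -29], depth = 2
Step 5 ('mul'): stack = [-580], depth = 1
Step 6 ('sub'): needs 2 value(s) but depth is 1 — STACK UNDERFLOW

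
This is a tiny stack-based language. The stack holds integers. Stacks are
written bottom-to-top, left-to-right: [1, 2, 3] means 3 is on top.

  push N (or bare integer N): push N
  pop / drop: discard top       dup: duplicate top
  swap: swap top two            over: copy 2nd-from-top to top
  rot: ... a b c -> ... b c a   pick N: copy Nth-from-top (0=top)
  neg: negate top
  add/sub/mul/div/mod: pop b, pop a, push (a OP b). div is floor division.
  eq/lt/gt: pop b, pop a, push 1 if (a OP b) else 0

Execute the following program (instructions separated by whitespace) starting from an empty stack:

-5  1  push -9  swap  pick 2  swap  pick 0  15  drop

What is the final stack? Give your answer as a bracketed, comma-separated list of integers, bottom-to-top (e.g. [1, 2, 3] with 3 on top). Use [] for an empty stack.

Answer: [-5, -9, -5, 1, 1]

Derivation:
After 'push -5': [-5]
After 'push 1': [-5, 1]
After 'push -9': [-5, 1, -9]
After 'swap': [-5, -9, 1]
After 'pick 2': [-5, -9, 1, -5]
After 'swap': [-5, -9, -5, 1]
After 'pick 0': [-5, -9, -5, 1, 1]
After 'push 15': [-5, -9, -5, 1, 1, 15]
After 'drop': [-5, -9, -5, 1, 1]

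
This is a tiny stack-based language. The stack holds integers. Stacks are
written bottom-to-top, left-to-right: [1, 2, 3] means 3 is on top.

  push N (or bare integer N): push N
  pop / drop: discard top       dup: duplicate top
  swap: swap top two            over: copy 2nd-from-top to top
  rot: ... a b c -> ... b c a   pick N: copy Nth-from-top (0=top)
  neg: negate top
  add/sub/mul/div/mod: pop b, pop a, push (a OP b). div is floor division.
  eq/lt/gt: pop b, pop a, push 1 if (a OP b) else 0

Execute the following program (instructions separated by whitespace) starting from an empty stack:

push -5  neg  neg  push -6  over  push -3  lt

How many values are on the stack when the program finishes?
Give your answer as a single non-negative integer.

After 'push -5': stack = [-5] (depth 1)
After 'neg': stack = [5] (depth 1)
After 'neg': stack = [-5] (depth 1)
After 'push -6': stack = [-5, -6] (depth 2)
After 'over': stack = [-5, -6, -5] (depth 3)
After 'push -3': stack = [-5, -6, -5, -3] (depth 4)
After 'lt': stack = [-5, -6, 1] (depth 3)

Answer: 3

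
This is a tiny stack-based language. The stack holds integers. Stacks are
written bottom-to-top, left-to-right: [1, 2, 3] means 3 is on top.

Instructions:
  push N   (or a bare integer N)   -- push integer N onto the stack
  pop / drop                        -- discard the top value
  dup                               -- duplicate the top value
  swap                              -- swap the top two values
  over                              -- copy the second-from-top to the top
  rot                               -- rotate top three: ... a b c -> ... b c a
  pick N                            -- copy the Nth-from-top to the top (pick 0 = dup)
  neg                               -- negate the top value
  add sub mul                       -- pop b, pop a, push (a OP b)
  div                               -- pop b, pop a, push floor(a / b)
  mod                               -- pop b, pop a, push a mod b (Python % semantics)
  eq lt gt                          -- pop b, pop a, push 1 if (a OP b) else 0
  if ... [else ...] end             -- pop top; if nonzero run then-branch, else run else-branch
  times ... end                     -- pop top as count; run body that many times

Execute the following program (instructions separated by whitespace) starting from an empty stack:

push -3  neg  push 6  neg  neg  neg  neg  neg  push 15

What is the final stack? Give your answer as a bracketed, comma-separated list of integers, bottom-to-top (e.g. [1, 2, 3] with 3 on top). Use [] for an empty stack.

Answer: [3, -6, 15]

Derivation:
After 'push -3': [-3]
After 'neg': [3]
After 'push 6': [3, 6]
After 'neg': [3, -6]
After 'neg': [3, 6]
After 'neg': [3, -6]
After 'neg': [3, 6]
After 'neg': [3, -6]
After 'push 15': [3, -6, 15]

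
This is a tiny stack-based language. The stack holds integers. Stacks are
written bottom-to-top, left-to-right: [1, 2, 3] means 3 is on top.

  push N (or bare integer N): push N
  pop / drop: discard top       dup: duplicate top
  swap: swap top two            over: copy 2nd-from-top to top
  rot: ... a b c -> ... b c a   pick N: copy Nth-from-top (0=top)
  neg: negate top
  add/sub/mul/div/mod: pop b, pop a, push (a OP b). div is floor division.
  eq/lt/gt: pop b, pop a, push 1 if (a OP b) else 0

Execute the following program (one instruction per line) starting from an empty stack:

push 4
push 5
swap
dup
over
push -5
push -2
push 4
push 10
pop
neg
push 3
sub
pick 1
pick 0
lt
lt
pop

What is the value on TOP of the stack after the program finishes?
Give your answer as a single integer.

Answer: -2

Derivation:
After 'push 4': [4]
After 'push 5': [4, 5]
After 'swap': [5, 4]
After 'dup': [5, 4, 4]
After 'over': [5, 4, 4, 4]
After 'push -5': [5, 4, 4, 4, -5]
After 'push -2': [5, 4, 4, 4, -5, -2]
After 'push 4': [5, 4, 4, 4, -5, -2, 4]
After 'push 10': [5, 4, 4, 4, -5, -2, 4, 10]
After 'pop': [5, 4, 4, 4, -5, -2, 4]
After 'neg': [5, 4, 4, 4, -5, -2, -4]
After 'push 3': [5, 4, 4, 4, -5, -2, -4, 3]
After 'sub': [5, 4, 4, 4, -5, -2, -7]
After 'pick 1': [5, 4, 4, 4, -5, -2, -7, -2]
After 'pick 0': [5, 4, 4, 4, -5, -2, -7, -2, -2]
After 'lt': [5, 4, 4, 4, -5, -2, -7, 0]
After 'lt': [5, 4, 4, 4, -5, -2, 1]
After 'pop': [5, 4, 4, 4, -5, -2]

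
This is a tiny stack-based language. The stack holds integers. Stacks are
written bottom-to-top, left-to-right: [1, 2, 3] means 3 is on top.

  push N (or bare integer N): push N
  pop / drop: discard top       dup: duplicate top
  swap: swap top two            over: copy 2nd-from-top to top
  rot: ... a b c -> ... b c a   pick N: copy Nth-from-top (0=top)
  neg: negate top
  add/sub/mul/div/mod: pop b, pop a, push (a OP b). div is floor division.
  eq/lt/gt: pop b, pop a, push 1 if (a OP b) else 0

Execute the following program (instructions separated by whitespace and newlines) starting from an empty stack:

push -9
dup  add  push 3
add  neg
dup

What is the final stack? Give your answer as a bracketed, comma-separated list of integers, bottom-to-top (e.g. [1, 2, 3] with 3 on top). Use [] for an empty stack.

After 'push -9': [-9]
After 'dup': [-9, -9]
After 'add': [-18]
After 'push 3': [-18, 3]
After 'add': [-15]
After 'neg': [15]
After 'dup': [15, 15]

Answer: [15, 15]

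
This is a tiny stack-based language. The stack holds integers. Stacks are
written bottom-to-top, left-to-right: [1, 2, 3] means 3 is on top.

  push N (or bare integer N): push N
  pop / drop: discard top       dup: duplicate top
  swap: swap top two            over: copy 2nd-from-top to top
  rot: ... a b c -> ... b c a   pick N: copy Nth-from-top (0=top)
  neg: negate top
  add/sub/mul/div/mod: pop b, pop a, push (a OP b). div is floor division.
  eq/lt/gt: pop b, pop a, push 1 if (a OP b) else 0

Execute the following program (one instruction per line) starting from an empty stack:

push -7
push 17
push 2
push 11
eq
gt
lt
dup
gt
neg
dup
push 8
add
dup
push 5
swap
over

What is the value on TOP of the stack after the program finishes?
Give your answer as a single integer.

Answer: 5

Derivation:
After 'push -7': [-7]
After 'push 17': [-7, 17]
After 'push 2': [-7, 17, 2]
After 'push 11': [-7, 17, 2, 11]
After 'eq': [-7, 17, 0]
After 'gt': [-7, 1]
After 'lt': [1]
After 'dup': [1, 1]
After 'gt': [0]
After 'neg': [0]
After 'dup': [0, 0]
After 'push 8': [0, 0, 8]
After 'add': [0, 8]
After 'dup': [0, 8, 8]
After 'push 5': [0, 8, 8, 5]
After 'swap': [0, 8, 5, 8]
After 'over': [0, 8, 5, 8, 5]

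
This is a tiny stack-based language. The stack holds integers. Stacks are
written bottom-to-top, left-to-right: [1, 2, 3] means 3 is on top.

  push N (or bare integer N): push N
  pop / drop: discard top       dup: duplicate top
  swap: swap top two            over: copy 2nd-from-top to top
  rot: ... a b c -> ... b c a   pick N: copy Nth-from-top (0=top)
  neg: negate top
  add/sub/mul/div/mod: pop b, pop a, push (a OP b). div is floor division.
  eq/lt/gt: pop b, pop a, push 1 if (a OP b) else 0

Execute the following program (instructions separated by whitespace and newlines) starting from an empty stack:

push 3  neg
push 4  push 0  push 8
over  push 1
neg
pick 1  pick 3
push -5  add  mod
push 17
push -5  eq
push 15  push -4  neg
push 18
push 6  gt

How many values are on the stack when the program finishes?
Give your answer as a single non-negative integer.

After 'push 3': stack = [3] (depth 1)
After 'neg': stack = [-3] (depth 1)
After 'push 4': stack = [-3, 4] (depth 2)
After 'push 0': stack = [-3, 4, 0] (depth 3)
After 'push 8': stack = [-3, 4, 0, 8] (depth 4)
After 'over': stack = [-3, 4, 0, 8, 0] (depth 5)
After 'push 1': stack = [-3, 4, 0, 8, 0, 1] (depth 6)
After 'neg': stack = [-3, 4, 0, 8, 0, -1] (depth 6)
After 'pick 1': stack = [-3, 4, 0, 8, 0, -1, 0] (depth 7)
After 'pick 3': stack = [-3, 4, 0, 8, 0, -1, 0, 8] (depth 8)
  ...
After 'mod': stack = [-3, 4, 0, 8, 0, -1, 0] (depth 7)
After 'push 17': stack = [-3, 4, 0, 8, 0, -1, 0, 17] (depth 8)
After 'push -5': stack = [-3, 4, 0, 8, 0, -1, 0, 17, -5] (depth 9)
After 'eq': stack = [-3, 4, 0, 8, 0, -1, 0, 0] (depth 8)
After 'push 15': stack = [-3, 4, 0, 8, 0, -1, 0, 0, 15] (depth 9)
After 'push -4': stack = [-3, 4, 0, 8, 0, -1, 0, 0, 15, -4] (depth 10)
After 'neg': stack = [-3, 4, 0, 8, 0, -1, 0, 0, 15, 4] (depth 10)
After 'push 18': stack = [-3, 4, 0, 8, 0, -1, 0, 0, 15, 4, 18] (depth 11)
After 'push 6': stack = [-3, 4, 0, 8, 0, -1, 0, 0, 15, 4, 18, 6] (depth 12)
After 'gt': stack = [-3, 4, 0, 8, 0, -1, 0, 0, 15, 4, 1] (depth 11)

Answer: 11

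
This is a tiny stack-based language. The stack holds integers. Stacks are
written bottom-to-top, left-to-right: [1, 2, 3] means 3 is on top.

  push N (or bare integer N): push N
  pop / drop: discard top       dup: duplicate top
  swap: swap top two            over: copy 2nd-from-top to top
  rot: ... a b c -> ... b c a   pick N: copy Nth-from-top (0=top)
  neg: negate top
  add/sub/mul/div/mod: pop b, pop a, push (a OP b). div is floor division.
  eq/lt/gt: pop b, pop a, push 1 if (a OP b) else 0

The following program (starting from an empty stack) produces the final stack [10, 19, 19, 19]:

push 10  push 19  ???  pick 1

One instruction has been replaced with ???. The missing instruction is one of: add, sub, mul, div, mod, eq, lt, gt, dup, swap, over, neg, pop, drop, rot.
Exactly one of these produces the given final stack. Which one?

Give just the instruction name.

Answer: dup

Derivation:
Stack before ???: [10, 19]
Stack after ???:  [10, 19, 19]
The instruction that transforms [10, 19] -> [10, 19, 19] is: dup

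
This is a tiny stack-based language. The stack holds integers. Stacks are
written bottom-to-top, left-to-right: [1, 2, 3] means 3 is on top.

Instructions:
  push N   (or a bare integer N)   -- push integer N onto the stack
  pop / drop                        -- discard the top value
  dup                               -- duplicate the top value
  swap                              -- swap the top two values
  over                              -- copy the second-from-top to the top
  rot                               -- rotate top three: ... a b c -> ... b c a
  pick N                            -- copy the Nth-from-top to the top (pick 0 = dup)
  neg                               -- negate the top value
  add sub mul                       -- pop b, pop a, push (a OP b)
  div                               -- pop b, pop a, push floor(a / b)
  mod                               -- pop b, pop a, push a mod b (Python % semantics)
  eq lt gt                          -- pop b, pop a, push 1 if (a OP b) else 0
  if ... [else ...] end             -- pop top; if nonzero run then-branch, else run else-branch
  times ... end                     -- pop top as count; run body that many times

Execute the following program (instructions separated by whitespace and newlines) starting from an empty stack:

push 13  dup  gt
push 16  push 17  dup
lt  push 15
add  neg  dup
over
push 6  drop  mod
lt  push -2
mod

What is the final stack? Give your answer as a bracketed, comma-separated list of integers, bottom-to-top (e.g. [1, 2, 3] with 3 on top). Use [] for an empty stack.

Answer: [0, 16, -1]

Derivation:
After 'push 13': [13]
After 'dup': [13, 13]
After 'gt': [0]
After 'push 16': [0, 16]
After 'push 17': [0, 16, 17]
After 'dup': [0, 16, 17, 17]
After 'lt': [0, 16, 0]
After 'push 15': [0, 16, 0, 15]
After 'add': [0, 16, 15]
After 'neg': [0, 16, -15]
After 'dup': [0, 16, -15, -15]
After 'over': [0, 16, -15, -15, -15]
After 'push 6': [0, 16, -15, -15, -15, 6]
After 'drop': [0, 16, -15, -15, -15]
After 'mod': [0, 16, -15, 0]
After 'lt': [0, 16, 1]
After 'push -2': [0, 16, 1, -2]
After 'mod': [0, 16, -1]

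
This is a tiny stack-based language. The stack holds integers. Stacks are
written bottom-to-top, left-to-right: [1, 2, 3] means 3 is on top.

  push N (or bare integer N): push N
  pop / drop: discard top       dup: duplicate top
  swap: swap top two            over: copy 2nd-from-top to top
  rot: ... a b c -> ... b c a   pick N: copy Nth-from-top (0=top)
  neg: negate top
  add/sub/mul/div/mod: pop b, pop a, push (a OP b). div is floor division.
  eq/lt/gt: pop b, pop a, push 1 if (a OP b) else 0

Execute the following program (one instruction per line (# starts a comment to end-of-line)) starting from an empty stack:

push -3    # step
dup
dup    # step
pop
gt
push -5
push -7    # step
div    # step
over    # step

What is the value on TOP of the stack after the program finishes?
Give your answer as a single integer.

After 'push -3': [-3]
After 'dup': [-3, -3]
After 'dup': [-3, -3, -3]
After 'pop': [-3, -3]
After 'gt': [0]
After 'push -5': [0, -5]
After 'push -7': [0, -5, -7]
After 'div': [0, 0]
After 'over': [0, 0, 0]

Answer: 0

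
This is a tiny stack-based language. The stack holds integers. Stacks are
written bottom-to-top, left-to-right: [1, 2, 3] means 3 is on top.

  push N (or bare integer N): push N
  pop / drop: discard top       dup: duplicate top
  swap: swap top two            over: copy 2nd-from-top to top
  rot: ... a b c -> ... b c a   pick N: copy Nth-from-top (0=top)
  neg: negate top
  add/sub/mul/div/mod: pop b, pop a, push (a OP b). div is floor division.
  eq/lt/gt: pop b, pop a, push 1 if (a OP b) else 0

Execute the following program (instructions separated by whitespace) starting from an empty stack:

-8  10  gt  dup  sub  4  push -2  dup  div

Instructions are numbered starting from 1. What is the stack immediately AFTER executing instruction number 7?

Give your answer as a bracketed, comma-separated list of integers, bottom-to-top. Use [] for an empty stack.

Step 1 ('-8'): [-8]
Step 2 ('10'): [-8, 10]
Step 3 ('gt'): [0]
Step 4 ('dup'): [0, 0]
Step 5 ('sub'): [0]
Step 6 ('4'): [0, 4]
Step 7 ('push -2'): [0, 4, -2]

Answer: [0, 4, -2]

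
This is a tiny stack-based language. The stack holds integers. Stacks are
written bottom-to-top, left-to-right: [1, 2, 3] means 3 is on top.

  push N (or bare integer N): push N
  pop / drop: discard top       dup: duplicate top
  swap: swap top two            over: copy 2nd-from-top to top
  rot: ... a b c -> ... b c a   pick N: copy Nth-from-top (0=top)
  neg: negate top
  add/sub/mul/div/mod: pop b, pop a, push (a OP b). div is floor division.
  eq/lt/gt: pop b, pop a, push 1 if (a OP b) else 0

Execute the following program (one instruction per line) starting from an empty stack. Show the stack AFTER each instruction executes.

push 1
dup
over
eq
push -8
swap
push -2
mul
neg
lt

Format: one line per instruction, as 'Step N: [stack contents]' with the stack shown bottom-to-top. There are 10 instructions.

Step 1: [1]
Step 2: [1, 1]
Step 3: [1, 1, 1]
Step 4: [1, 1]
Step 5: [1, 1, -8]
Step 6: [1, -8, 1]
Step 7: [1, -8, 1, -2]
Step 8: [1, -8, -2]
Step 9: [1, -8, 2]
Step 10: [1, 1]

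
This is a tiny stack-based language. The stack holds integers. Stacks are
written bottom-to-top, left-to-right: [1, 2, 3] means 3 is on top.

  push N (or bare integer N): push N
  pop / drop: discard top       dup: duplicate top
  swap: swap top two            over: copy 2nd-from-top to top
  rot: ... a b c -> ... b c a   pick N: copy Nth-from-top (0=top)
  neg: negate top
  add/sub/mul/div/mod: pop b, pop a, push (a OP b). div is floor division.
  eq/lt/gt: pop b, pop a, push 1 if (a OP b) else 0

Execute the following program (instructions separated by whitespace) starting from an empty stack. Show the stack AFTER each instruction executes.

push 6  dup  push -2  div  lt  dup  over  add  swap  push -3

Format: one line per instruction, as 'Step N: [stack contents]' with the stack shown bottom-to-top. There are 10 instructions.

Step 1: [6]
Step 2: [6, 6]
Step 3: [6, 6, -2]
Step 4: [6, -3]
Step 5: [0]
Step 6: [0, 0]
Step 7: [0, 0, 0]
Step 8: [0, 0]
Step 9: [0, 0]
Step 10: [0, 0, -3]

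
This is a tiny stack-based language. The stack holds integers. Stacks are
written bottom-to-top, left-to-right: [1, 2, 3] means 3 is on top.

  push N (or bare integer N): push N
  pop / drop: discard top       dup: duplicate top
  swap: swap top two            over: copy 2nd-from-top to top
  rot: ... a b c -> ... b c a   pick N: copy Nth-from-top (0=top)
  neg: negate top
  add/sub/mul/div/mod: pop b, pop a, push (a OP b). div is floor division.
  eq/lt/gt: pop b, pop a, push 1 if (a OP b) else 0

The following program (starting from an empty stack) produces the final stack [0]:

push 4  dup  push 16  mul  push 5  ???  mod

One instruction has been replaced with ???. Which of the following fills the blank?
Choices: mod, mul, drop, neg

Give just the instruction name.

Answer: mod

Derivation:
Stack before ???: [4, 64, 5]
Stack after ???:  [4, 4]
Checking each choice:
  mod: MATCH
  mul: produces [4]
  drop: produces [4]
  neg: produces [4, -1]


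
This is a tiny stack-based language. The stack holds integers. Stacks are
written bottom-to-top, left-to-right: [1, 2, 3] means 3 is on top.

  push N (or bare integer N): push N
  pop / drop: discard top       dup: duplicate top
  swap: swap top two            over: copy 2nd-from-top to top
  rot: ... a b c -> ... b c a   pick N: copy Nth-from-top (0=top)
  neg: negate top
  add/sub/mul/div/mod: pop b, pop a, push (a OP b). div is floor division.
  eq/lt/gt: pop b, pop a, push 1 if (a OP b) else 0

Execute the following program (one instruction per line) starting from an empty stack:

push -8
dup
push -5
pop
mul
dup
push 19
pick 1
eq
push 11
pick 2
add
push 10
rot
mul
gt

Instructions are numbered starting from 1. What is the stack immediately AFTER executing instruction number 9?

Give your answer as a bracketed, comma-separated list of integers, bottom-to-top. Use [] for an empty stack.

Answer: [64, 64, 0]

Derivation:
Step 1 ('push -8'): [-8]
Step 2 ('dup'): [-8, -8]
Step 3 ('push -5'): [-8, -8, -5]
Step 4 ('pop'): [-8, -8]
Step 5 ('mul'): [64]
Step 6 ('dup'): [64, 64]
Step 7 ('push 19'): [64, 64, 19]
Step 8 ('pick 1'): [64, 64, 19, 64]
Step 9 ('eq'): [64, 64, 0]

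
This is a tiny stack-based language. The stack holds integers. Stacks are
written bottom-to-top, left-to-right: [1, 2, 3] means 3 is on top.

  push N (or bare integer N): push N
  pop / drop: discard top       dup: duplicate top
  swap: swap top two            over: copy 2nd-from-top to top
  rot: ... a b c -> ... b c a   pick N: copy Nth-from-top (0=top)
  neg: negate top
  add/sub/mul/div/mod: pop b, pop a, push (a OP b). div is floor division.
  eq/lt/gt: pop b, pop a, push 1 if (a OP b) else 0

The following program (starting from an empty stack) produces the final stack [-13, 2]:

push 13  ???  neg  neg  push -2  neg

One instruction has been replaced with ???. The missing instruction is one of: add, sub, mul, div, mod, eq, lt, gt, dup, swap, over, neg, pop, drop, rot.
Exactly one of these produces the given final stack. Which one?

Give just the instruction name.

Answer: neg

Derivation:
Stack before ???: [13]
Stack after ???:  [-13]
The instruction that transforms [13] -> [-13] is: neg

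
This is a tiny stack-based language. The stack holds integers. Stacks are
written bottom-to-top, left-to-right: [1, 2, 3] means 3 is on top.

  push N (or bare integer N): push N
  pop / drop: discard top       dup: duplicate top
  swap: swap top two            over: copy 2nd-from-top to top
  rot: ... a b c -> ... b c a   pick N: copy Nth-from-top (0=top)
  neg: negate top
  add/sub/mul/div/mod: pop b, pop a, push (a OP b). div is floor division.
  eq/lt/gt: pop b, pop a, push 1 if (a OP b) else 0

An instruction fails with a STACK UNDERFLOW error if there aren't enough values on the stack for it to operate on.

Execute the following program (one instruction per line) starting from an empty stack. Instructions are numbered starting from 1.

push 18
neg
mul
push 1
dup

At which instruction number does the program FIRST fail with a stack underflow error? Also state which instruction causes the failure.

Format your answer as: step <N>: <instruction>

Answer: step 3: mul

Derivation:
Step 1 ('push 18'): stack = [18], depth = 1
Step 2 ('neg'): stack = [-18], depth = 1
Step 3 ('mul'): needs 2 value(s) but depth is 1 — STACK UNDERFLOW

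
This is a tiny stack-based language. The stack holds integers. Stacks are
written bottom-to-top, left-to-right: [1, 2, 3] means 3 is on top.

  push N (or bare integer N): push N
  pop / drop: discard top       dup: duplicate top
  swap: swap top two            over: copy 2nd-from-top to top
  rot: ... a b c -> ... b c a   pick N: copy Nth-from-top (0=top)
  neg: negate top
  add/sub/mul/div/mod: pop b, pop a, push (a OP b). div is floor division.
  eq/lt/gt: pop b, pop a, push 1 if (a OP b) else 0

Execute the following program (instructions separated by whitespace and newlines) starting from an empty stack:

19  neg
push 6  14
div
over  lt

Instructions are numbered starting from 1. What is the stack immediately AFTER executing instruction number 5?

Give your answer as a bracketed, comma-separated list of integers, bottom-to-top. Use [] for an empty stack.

Step 1 ('19'): [19]
Step 2 ('neg'): [-19]
Step 3 ('push 6'): [-19, 6]
Step 4 ('14'): [-19, 6, 14]
Step 5 ('div'): [-19, 0]

Answer: [-19, 0]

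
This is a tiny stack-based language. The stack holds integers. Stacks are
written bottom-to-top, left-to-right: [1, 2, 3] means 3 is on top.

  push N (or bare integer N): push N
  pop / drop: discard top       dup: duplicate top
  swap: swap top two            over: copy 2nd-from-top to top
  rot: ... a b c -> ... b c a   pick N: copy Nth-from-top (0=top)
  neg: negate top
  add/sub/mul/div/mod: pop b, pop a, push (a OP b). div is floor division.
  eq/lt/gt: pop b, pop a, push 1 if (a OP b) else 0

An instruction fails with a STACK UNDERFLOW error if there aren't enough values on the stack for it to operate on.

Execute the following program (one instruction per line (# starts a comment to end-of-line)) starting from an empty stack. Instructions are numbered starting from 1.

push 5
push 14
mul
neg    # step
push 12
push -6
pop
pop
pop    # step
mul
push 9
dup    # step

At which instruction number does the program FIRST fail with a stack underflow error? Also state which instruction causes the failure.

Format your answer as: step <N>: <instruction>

Answer: step 10: mul

Derivation:
Step 1 ('push 5'): stack = [5], depth = 1
Step 2 ('push 14'): stack = [5, 14], depth = 2
Step 3 ('mul'): stack = [70], depth = 1
Step 4 ('neg'): stack = [-70], depth = 1
Step 5 ('push 12'): stack = [-70, 12], depth = 2
Step 6 ('push -6'): stack = [-70, 12, -6], depth = 3
Step 7 ('pop'): stack = [-70, 12], depth = 2
Step 8 ('pop'): stack = [-70], depth = 1
Step 9 ('pop'): stack = [], depth = 0
Step 10 ('mul'): needs 2 value(s) but depth is 0 — STACK UNDERFLOW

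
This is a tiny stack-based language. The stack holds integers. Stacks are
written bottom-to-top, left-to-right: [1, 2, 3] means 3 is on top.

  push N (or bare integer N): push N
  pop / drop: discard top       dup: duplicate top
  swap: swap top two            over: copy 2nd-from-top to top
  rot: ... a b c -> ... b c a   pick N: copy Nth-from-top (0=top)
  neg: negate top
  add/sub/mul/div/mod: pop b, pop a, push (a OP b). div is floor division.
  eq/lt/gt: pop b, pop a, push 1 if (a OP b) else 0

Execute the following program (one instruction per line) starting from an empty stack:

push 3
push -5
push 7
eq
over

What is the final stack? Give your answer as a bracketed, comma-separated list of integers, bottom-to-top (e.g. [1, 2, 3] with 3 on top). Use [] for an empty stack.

After 'push 3': [3]
After 'push -5': [3, -5]
After 'push 7': [3, -5, 7]
After 'eq': [3, 0]
After 'over': [3, 0, 3]

Answer: [3, 0, 3]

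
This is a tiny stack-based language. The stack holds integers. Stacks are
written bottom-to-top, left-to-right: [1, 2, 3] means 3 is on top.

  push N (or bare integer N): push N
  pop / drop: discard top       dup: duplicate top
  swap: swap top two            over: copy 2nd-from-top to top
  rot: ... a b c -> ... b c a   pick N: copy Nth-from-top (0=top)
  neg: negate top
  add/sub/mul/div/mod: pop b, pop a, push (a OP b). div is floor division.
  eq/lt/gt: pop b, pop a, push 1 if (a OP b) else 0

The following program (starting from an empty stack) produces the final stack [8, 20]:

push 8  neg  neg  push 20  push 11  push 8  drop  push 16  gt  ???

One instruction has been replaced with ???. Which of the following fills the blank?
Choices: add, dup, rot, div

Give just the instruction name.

Stack before ???: [8, 20, 0]
Stack after ???:  [8, 20]
Checking each choice:
  add: MATCH
  dup: produces [8, 20, 0, 0]
  rot: produces [20, 0, 8]
  div: division by zero


Answer: add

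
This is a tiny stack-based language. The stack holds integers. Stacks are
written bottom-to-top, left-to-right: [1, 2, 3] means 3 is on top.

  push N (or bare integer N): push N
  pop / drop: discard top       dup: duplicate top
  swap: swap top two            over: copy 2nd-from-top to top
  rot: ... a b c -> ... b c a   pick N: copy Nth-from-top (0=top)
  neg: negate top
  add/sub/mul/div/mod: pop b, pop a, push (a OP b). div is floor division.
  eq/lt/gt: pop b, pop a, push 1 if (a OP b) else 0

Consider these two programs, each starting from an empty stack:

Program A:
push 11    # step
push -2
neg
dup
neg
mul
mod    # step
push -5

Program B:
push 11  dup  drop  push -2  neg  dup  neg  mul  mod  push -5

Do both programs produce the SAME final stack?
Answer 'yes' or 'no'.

Program A trace:
  After 'push 11': [11]
  After 'push -2': [11, -2]
  After 'neg': [11, 2]
  After 'dup': [11, 2, 2]
  After 'neg': [11, 2, -2]
  After 'mul': [11, -4]
  After 'mod': [-1]
  After 'push -5': [-1, -5]
Program A final stack: [-1, -5]

Program B trace:
  After 'push 11': [11]
  After 'dup': [11, 11]
  After 'drop': [11]
  After 'push -2': [11, -2]
  After 'neg': [11, 2]
  After 'dup': [11, 2, 2]
  After 'neg': [11, 2, -2]
  After 'mul': [11, -4]
  After 'mod': [-1]
  After 'push -5': [-1, -5]
Program B final stack: [-1, -5]
Same: yes

Answer: yes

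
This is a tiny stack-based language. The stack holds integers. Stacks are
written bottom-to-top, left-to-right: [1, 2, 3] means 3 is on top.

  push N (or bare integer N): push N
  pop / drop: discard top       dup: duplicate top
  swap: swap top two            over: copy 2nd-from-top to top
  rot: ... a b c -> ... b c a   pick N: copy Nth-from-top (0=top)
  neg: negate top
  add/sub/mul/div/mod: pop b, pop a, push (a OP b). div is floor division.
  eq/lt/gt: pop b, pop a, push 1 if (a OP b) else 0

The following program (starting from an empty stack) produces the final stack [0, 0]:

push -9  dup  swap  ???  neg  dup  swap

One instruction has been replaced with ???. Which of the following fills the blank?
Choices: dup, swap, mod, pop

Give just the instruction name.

Answer: mod

Derivation:
Stack before ???: [-9, -9]
Stack after ???:  [0]
Checking each choice:
  dup: produces [-9, -9, 9, 9]
  swap: produces [-9, 9, 9]
  mod: MATCH
  pop: produces [9, 9]


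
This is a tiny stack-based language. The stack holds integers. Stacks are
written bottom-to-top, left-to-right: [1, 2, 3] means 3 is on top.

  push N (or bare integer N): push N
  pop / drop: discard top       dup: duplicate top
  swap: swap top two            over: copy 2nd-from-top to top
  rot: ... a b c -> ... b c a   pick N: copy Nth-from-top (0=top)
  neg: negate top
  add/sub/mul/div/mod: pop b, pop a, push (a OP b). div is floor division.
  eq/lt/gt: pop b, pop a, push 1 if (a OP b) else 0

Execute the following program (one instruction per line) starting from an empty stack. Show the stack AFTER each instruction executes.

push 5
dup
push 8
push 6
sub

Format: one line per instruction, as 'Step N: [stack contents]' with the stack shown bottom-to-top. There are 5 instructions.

Step 1: [5]
Step 2: [5, 5]
Step 3: [5, 5, 8]
Step 4: [5, 5, 8, 6]
Step 5: [5, 5, 2]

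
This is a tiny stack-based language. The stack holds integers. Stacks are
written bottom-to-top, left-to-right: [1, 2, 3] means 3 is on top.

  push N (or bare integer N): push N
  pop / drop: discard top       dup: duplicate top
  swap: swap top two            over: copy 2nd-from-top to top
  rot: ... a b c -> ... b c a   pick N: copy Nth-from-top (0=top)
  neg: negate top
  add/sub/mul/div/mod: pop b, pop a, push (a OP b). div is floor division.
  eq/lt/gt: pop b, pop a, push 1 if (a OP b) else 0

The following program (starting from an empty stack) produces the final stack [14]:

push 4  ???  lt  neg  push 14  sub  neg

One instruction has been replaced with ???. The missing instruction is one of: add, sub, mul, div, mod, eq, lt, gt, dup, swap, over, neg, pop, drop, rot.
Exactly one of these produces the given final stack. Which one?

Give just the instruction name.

Stack before ???: [4]
Stack after ???:  [4, 4]
The instruction that transforms [4] -> [4, 4] is: dup

Answer: dup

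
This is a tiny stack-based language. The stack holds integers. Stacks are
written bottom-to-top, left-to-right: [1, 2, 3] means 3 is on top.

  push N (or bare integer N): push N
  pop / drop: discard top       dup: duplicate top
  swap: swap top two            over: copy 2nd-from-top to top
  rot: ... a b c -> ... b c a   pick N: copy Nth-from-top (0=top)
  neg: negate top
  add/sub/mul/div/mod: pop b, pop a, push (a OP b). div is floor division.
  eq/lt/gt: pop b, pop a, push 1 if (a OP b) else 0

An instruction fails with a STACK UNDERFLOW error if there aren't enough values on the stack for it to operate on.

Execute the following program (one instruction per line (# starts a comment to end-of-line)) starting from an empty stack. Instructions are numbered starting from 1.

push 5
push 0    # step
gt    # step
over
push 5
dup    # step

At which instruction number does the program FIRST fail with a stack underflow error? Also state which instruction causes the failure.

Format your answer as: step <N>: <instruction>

Answer: step 4: over

Derivation:
Step 1 ('push 5'): stack = [5], depth = 1
Step 2 ('push 0'): stack = [5, 0], depth = 2
Step 3 ('gt'): stack = [1], depth = 1
Step 4 ('over'): needs 2 value(s) but depth is 1 — STACK UNDERFLOW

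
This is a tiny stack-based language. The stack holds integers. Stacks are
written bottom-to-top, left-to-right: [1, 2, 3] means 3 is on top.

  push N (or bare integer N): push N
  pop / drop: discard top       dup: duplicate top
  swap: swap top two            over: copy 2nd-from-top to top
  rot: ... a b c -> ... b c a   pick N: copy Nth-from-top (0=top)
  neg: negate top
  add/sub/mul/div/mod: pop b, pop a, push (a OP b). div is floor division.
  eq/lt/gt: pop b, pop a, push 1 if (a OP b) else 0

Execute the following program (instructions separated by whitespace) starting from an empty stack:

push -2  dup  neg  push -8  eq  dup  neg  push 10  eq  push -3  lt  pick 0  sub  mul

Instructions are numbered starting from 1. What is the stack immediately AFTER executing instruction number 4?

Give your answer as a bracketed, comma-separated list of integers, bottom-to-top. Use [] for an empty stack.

Step 1 ('push -2'): [-2]
Step 2 ('dup'): [-2, -2]
Step 3 ('neg'): [-2, 2]
Step 4 ('push -8'): [-2, 2, -8]

Answer: [-2, 2, -8]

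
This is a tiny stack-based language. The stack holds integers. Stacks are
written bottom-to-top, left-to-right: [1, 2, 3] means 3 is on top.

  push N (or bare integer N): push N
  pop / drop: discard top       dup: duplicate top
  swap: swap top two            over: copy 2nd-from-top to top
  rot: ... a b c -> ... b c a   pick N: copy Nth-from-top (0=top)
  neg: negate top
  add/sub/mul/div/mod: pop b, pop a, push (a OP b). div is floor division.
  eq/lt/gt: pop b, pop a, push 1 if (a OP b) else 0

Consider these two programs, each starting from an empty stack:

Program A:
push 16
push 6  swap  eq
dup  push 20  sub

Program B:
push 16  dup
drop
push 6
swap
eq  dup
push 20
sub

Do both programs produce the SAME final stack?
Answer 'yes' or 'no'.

Answer: yes

Derivation:
Program A trace:
  After 'push 16': [16]
  After 'push 6': [16, 6]
  After 'swap': [6, 16]
  After 'eq': [0]
  After 'dup': [0, 0]
  After 'push 20': [0, 0, 20]
  After 'sub': [0, -20]
Program A final stack: [0, -20]

Program B trace:
  After 'push 16': [16]
  After 'dup': [16, 16]
  After 'drop': [16]
  After 'push 6': [16, 6]
  After 'swap': [6, 16]
  After 'eq': [0]
  After 'dup': [0, 0]
  After 'push 20': [0, 0, 20]
  After 'sub': [0, -20]
Program B final stack: [0, -20]
Same: yes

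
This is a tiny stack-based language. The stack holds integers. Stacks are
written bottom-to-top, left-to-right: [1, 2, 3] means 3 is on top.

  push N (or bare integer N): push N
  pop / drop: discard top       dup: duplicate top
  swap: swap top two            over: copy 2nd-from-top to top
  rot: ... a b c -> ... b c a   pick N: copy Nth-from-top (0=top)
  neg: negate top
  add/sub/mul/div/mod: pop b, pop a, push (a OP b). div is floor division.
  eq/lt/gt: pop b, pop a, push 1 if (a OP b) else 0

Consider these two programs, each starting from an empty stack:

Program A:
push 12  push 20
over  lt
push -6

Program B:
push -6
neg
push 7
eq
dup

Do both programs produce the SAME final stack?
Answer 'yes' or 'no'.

Program A trace:
  After 'push 12': [12]
  After 'push 20': [12, 20]
  After 'over': [12, 20, 12]
  After 'lt': [12, 0]
  After 'push -6': [12, 0, -6]
Program A final stack: [12, 0, -6]

Program B trace:
  After 'push -6': [-6]
  After 'neg': [6]
  After 'push 7': [6, 7]
  After 'eq': [0]
  After 'dup': [0, 0]
Program B final stack: [0, 0]
Same: no

Answer: no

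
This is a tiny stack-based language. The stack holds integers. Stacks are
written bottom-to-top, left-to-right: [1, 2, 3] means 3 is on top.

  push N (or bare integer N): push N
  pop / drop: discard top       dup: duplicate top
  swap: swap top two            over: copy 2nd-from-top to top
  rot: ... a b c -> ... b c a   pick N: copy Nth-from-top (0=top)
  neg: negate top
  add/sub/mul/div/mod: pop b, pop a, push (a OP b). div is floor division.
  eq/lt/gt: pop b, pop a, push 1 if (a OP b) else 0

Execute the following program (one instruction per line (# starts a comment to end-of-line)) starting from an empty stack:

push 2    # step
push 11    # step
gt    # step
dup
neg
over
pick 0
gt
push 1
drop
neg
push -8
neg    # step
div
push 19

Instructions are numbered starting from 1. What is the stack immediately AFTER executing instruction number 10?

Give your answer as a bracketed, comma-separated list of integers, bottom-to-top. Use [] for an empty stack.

Step 1 ('push 2'): [2]
Step 2 ('push 11'): [2, 11]
Step 3 ('gt'): [0]
Step 4 ('dup'): [0, 0]
Step 5 ('neg'): [0, 0]
Step 6 ('over'): [0, 0, 0]
Step 7 ('pick 0'): [0, 0, 0, 0]
Step 8 ('gt'): [0, 0, 0]
Step 9 ('push 1'): [0, 0, 0, 1]
Step 10 ('drop'): [0, 0, 0]

Answer: [0, 0, 0]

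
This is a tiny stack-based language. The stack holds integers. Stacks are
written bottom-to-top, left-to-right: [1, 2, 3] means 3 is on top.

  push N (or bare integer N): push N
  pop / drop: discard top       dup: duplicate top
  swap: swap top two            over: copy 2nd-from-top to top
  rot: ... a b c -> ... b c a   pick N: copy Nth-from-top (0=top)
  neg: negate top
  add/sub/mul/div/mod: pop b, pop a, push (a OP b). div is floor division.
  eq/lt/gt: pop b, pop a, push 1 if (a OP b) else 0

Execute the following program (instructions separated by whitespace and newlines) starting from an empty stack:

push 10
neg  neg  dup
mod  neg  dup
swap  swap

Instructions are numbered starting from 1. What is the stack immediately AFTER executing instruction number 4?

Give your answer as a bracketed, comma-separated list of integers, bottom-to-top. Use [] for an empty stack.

Answer: [10, 10]

Derivation:
Step 1 ('push 10'): [10]
Step 2 ('neg'): [-10]
Step 3 ('neg'): [10]
Step 4 ('dup'): [10, 10]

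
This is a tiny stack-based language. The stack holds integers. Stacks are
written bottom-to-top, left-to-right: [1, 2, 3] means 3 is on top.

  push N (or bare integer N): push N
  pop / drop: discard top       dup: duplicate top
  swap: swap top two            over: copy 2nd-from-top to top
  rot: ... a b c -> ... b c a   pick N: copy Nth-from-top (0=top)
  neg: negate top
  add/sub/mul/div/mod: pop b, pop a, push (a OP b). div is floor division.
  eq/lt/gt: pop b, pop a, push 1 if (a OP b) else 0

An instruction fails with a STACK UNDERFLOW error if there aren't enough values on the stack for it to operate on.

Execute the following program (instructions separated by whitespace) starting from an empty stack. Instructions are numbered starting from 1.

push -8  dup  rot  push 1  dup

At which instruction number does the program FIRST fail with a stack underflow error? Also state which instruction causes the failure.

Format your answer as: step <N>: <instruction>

Answer: step 3: rot

Derivation:
Step 1 ('push -8'): stack = [-8], depth = 1
Step 2 ('dup'): stack = [-8, -8], depth = 2
Step 3 ('rot'): needs 3 value(s) but depth is 2 — STACK UNDERFLOW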